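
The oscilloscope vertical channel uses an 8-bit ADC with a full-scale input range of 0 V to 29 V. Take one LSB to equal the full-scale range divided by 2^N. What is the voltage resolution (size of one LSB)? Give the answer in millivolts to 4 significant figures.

Range is 29 V.
Number of codes = 2^8 = 256.
LSB = 29 V ÷ 2^8 = 29/256 V = 113.3 mV.

113.3 mV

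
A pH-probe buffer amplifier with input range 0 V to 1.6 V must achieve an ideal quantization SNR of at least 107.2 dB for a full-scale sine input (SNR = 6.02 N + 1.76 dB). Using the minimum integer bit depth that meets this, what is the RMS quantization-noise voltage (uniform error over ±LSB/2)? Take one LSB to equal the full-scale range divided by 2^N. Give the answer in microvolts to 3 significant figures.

Range is 1.6 V.
6.02 N + 1.76 ≥ 107.2 gives N ≥ 17.515, so the minimum integer is 18.
LSB = 1.6 V ÷ 2^18 = 1.6/262144 V = 6.1035 µV.
V_rms = LSB/√12 = 1.76 µV.

1.76 µV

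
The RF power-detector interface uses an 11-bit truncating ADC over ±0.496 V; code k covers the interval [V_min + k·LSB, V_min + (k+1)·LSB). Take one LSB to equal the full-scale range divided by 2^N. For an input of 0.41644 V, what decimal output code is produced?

1883

Full-scale range = 0.496 V − (-0.496 V) = 0.992 V. LSB = 0.992 V / 2^11 ≈ 484.4 µV.
V_in − V_min = 0.41644 − (-0.496) = 0.91244 V.
Divide by LSB: 0.91244 × 2048/0.992 = 1883.7471.
Truncating gives code 1883.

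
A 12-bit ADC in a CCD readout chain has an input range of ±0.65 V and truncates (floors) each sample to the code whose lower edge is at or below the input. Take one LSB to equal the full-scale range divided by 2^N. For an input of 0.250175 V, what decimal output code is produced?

2836

Span: 0.65 V − (-0.65 V) = 1.3 V. LSB = 1.3 V / 2^12 ≈ 317.4 µV.
V_in − V_min = 0.250175 − (-0.65) = 0.900175 V.
Divide by LSB: 0.900175 × 4096/1.3 = 2836.2437.
Truncating gives code 2836.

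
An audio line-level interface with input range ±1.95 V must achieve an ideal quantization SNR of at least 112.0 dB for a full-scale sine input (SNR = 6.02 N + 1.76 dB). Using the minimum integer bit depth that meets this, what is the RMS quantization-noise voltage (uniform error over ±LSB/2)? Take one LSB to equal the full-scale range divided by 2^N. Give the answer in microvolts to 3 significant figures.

2.15 µV

Full-scale range = 1.95 V − (-1.95 V) = 3.9 V.
Solving 6.02 N ≥ 112.0 − 1.76: N ≥ 18.312. Round up → N = 19.
One LSB is 3.9 V / 524288 = 7.4387 µV.
σ_q = LSB/√12 = 7.4387 µV/3.4641 = 2.15 µV.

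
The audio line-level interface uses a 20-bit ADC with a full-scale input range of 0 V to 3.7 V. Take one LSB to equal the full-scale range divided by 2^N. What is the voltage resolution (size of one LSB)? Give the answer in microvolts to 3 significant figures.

3.53 µV

V_FS = 3.7 V.
2^20 = 1048576 levels.
LSB = 3.7 V ÷ 2^20 = 3.7/1048576 V = 3.53 µV.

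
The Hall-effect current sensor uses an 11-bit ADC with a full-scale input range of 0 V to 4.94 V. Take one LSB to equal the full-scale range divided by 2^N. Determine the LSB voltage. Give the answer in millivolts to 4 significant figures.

2.412 mV

Span = 4.94 V.
2^11 = 2048 levels.
LSB = 4.94 V ÷ 2^11 = 4.94/2048 V = 2.412 mV.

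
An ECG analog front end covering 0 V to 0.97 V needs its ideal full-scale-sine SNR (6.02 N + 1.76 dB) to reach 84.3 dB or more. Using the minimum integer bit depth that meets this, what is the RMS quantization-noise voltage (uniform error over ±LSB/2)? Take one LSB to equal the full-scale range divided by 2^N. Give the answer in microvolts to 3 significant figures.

Span = 0.97 V.
N ≥ (84.3 − 1.76)/6.02 = 13.711 → N_min = 14.
LSB = 0.97 V ÷ 2^14 = 0.97/16384 V = 59.204 µV.
RMS noise = LSB/√12 = 17.1 µV.

17.1 µV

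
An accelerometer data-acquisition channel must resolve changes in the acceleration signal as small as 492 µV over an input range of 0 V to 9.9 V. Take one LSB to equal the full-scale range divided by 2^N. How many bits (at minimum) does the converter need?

15 bits

Range is 9.9 V.
Levels needed ≥ 9.9/492 µV = 20120. 2^15 = 32768 suffices, so N_min = 15.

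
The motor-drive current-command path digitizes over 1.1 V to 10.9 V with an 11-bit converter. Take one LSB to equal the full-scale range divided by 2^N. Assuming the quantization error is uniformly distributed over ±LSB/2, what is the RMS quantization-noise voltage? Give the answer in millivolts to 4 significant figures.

1.381 mV

Span: 10.9 V − (1.1 V) = 9.8 V.
Step size = 9.8/2048 V = 4.78516 mV.
V_rms = LSB/√12 = 4.78516 mV / √12 = 1.381 mV.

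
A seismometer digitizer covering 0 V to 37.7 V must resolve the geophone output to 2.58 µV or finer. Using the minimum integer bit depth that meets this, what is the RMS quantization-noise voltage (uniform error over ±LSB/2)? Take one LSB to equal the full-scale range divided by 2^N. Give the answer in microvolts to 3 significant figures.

0.649 µV

Span = 37.7 V.
Need 2^N ≥ 37.7 V / 2.58 µV = 1.461e7 → N_min = 24.
LSB = 37.7 V / 2^24 = 2.2471 µV.
V_rms = LSB/√12 = 0.649 µV.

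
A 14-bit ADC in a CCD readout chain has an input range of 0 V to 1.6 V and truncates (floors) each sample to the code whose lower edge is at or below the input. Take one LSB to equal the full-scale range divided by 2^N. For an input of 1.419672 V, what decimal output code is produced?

14537

Span = 1.6 V. LSB = 1.6 V / 2^14 ≈ 97.66 µV.
code = ⌊(V_in − V_min)/LSB⌋ = ⌊(V_in − V_min) × 2^14 / range⌋
     = ⌊(1.419672 − (0)) × 16384 / 1.6⌋ = ⌊1.419672 × 16384/1.6⌋
     = ⌊14537.441⌋ = 14537.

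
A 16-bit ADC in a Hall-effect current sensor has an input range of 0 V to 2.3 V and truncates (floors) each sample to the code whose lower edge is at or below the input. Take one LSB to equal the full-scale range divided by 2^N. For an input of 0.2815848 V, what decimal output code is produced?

8023

Full-scale range = 2.3 V. LSB = 2.3 V / 2^16 ≈ 35.10 µV.
(V_in − V_min) × 2^16/range = (0.2815848 − (0)) × 65536/2.3 = 8023.453.
Floor → code = 8023.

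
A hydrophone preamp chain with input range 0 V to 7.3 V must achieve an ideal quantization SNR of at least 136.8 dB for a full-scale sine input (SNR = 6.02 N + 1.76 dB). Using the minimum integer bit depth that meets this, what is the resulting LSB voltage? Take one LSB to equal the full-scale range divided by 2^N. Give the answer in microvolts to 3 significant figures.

V_FS = 7.3 V.
N ≥ (136.8 − 1.76)/6.02 = 22.432 → N_min = 23.
LSB = 7.3 V ÷ 2^23 = 7.3/8388608 V = 0.870 µV.

0.870 µV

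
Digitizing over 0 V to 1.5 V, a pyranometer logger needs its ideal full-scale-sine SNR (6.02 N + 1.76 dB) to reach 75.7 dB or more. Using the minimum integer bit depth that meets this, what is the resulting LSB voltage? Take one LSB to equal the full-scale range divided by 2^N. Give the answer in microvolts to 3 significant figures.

183 µV

V_FS = 1.5 V.
6.02 N + 1.76 ≥ 75.7 gives N ≥ 12.282, so the minimum integer is 13.
LSB = 1.5 V / 2^13 = 183 µV.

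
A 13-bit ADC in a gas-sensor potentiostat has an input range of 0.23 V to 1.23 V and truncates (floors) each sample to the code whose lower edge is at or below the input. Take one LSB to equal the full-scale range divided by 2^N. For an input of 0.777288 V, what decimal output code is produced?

4483

The full-scale span is 1.23 − (0.23) = 1 V. LSB = 1 V / 2^13 ≈ 122.1 µV.
V_in − V_min = 0.777288 − (0.23) = 0.547288 V.
Divide by LSB: 0.547288 × 8192/1 = 4483.3833.
Truncating gives code 4483.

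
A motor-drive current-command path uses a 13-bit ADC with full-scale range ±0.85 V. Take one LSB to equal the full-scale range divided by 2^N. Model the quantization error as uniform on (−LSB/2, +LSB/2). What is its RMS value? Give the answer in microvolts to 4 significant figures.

59.91 µV

Full-scale range = 0.85 V − (-0.85 V) = 1.7 V.
Step size = 1.7/8192 V = 207.520 µV.
For a uniform distribution on [−LSB/2, +LSB/2], V_rms = LSB/√12 = 207.520 µV/3.4641 = 59.91 µV.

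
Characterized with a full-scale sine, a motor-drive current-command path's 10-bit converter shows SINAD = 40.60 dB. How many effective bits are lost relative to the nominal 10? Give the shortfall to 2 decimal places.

3.55 bits

ENOB = (SINAD − 1.76)/6.02 = (40.60 − 1.76)/6.02 = 6.4518 bits.
Lost resolution: 10 − 6.4518 = 3.5482 bits.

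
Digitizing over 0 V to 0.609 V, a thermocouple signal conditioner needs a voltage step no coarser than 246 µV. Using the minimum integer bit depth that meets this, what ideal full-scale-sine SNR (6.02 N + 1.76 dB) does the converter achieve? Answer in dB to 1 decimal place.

74.0 dB

Span = 0.609 V.
0.609 V / 246 µV = 2476. Since 2^11 = 2048 and 2^12 = 4096, N = 12.
SNR = 6.02 × 12 + 1.76 = 74.00 dB.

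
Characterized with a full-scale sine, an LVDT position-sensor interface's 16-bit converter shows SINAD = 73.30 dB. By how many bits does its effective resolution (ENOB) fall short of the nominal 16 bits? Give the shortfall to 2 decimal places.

N_eff = (73.30 − 1.76)/6.02 = 11.8837 bits.
16 − 11.8837 = 4.12 bits below nominal.

4.12 bits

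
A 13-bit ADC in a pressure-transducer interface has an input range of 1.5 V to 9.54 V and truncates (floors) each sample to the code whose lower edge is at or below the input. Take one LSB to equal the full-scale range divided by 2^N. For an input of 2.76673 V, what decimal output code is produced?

Range = 9.54 − (1.5) = 8.04 V. LSB = 8.04 V / 2^13 ≈ 0.9814 mV.
code = ⌊(V_in − V_min)/LSB⌋ = ⌊(V_in − V_min) × 2^13 / range⌋
     = ⌊(2.76673 − (1.5)) × 8192 / 8.04⌋ = ⌊1.26673 × 8192/8.04⌋
     = ⌊1290.678⌋ = 1290.

1290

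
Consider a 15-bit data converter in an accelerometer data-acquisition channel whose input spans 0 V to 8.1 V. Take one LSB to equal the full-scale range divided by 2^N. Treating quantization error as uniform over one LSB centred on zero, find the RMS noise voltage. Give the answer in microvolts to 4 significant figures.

Range is 8.1 V.
LSB = 8.1 V ÷ 2^15 = 8.1/32768 V = 247.192 µV.
For a uniform distribution on [−LSB/2, +LSB/2], V_rms = LSB/√12 = 247.192 µV/3.4641 = 71.36 µV.

71.36 µV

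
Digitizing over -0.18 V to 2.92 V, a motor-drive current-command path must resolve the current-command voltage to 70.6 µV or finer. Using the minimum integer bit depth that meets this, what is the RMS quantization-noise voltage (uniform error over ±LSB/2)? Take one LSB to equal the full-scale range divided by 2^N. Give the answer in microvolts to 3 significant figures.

Full-scale range = 2.92 V − (-0.18 V) = 3.1 V.
Levels needed ≥ 3.1/70.6 µV = 43910. 2^16 = 65536 suffices, so N_min = 16.
LSB = 3.1 V / 2^16 = 47.302 µV.
V_rms = LSB/√12 = 13.7 µV.

13.7 µV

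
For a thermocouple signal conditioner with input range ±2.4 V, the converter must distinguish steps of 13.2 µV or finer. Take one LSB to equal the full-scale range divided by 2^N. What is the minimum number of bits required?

19 bits

Span: 2.4 V − (-2.4 V) = 4.8 V.
Levels needed ≥ 4.8/13.2 µV = 363600. 2^19 = 524288 suffices, so N_min = 19.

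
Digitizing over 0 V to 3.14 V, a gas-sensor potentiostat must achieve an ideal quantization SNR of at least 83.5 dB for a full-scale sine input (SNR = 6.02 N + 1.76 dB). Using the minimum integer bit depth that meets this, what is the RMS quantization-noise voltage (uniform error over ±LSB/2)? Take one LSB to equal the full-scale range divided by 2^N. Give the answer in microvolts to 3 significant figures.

Range is 3.14 V.
N ≥ (83.5 − 1.76)/6.02 = 13.578 → N_min = 14.
Step size = 3.14/16384 V = 191.65 µV.
V_rms = LSB/√12 = 55.3 µV.

55.3 µV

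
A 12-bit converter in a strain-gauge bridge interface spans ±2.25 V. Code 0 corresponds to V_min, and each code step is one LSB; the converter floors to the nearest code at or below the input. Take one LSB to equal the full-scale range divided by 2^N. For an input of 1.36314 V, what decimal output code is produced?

The full-scale span is 2.25 − (-2.25) = 4.5 V. LSB = 4.5 V / 2^12 ≈ 1.099 mV.
(V_in − V_min) × 2^12/range = (1.36314 − (-2.25)) × 4096/4.5 = 3288.760.
Floor → code = 3288.

3288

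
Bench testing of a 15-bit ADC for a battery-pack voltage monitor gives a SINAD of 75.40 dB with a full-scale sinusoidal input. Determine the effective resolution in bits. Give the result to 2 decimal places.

ENOB = (75.40 − 1.76)/6.02 = 12.2326 bits.

12.23 bits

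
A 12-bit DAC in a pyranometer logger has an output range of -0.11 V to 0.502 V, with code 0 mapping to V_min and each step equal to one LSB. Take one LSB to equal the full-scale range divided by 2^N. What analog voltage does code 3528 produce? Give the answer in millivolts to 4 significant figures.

Full-scale range = 0.502 V − (-0.11 V) = 0.612 V. LSB = 0.612 V / 2^12.
Output = V_min + (3528/4096) × range = -0.11 + 0.861328 × 0.612 V
      = -0.11 V + 0.527133 V = 0.417133 V.

417.1 mV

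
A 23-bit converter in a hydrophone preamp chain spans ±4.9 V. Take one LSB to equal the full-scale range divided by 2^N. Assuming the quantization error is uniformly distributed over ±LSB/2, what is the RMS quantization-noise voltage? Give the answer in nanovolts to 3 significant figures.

Range = 4.9 − (-4.9) = 9.8 V.
LSB = 9.8 V ÷ 2^23 = 9.8/8388608 V = 1.1683 µV.
RMS of a uniform error over width LSB is LSB/√12 = 337 nV.

337 nV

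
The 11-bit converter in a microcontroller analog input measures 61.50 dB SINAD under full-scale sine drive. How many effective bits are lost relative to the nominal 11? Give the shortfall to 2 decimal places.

ENOB = (SINAD − 1.76)/6.02 = (61.50 − 1.76)/6.02 = 9.9236 bits.
11 − 9.9236 = 1.08 bits below nominal.

1.08 bits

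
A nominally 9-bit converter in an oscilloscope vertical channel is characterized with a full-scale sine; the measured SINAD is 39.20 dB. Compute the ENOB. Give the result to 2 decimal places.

6.22 bits

ENOB = (SINAD − 1.76) / 6.02 = (39.20 − 1.76) / 6.02 = 37.44 / 6.02 = 6.2193.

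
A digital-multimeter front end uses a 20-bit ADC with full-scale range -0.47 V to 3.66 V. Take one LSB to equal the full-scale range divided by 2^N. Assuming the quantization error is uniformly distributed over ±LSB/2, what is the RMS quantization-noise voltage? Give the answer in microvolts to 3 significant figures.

Range = 3.66 − (-0.47) = 4.13 V.
LSB = 4.13 V / 2^20 = 3.9387 µV.
V_rms = LSB/√12 = 3.9387 µV / √12 = 1.14 µV.

1.14 µV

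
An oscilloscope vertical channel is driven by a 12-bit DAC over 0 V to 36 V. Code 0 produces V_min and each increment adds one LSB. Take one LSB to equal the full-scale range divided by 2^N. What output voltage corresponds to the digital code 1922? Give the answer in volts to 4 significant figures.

V_FS = 36 V. LSB = 36 V / 2^12.
V_out = 0 + 1922 × (36/4096) V
      = 0 + 16.8926 = 16.8926 V.

16.89 V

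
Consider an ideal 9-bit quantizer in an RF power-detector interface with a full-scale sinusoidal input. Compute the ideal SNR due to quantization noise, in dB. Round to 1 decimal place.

55.9 dB

SNR = 6.02·9 + 1.76 = 55.94 dB.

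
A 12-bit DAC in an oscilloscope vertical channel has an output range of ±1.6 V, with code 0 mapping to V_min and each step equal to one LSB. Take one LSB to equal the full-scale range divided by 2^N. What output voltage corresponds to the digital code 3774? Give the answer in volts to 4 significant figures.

Full-scale range = 1.6 V − (-1.6 V) = 3.2 V. LSB = 3.2 V / 2^12.
V_out = -1.6 + 3774 × (3.2/4096) V
      = -1.6 V + 2.94844 V = 1.34844 V.

1.348 V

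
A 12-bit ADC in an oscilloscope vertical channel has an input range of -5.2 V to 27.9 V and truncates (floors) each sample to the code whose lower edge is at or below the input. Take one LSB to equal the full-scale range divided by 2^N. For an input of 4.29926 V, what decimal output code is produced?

Range = 27.9 − (-5.2) = 33.1 V. LSB = 33.1 V / 2^12 ≈ 8.081 mV.
V_in − V_min = 4.29926 − (-5.2) = 9.49926 V.
Divide by LSB: 9.49926 × 4096/33.1 = 1175.4976.
Truncating gives code 1175.

1175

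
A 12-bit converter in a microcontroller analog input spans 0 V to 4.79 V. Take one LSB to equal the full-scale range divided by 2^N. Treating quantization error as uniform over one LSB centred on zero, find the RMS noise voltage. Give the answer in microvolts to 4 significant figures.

V_FS = 4.79 V.
LSB = 4.79 V / 2^12 = 1.16943 mV.
V_rms = LSB/√12 = 1.16943 mV / √12 = 337.6 µV.

337.6 µV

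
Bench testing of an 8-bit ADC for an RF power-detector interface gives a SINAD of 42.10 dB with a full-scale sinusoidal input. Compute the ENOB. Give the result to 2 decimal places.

Inverting SNR = 6.02 N + 1.76: N_eff = (42.10 − 1.76)/6.02 = 6.7010.

6.70 bits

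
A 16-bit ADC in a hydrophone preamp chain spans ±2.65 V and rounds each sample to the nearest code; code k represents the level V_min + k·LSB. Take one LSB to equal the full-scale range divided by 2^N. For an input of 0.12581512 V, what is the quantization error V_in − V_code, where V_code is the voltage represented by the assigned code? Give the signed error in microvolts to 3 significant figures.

Full-scale range = 2.65 V − (-2.65 V) = 5.3 V. LSB = 5.3 V / 2^16 ≈ 80.87 µV.
(V_in − V_min)/LSB = (0.12581512 − (-2.65)) × 65536/5.3 = 34323.7396 → nearest code k = 34324.
V_code = -2.65 + (34324/65536) × 5.3 = 0.12583618164 V.
Error = V_in − V_code = 0.12581512 − (0.12583618164) = −21.1 µV.

−21.1 µV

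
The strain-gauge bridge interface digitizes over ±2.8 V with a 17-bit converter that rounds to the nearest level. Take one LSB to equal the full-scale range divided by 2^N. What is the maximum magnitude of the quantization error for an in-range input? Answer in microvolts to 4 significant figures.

21.36 µV

Span: 2.8 V − (-2.8 V) = 5.6 V.
LSB = 5.6 V ÷ 2^17 = 5.6/131072 V = 42.7246 µV.
A rounding quantizer has |error| ≤ LSB/2 = 21.36 µV.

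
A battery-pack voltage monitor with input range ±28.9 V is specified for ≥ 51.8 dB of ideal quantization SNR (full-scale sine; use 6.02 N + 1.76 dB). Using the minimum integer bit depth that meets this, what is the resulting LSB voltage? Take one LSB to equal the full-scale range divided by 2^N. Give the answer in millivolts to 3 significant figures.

113 mV

Full-scale range = 28.9 V − (-28.9 V) = 57.8 V.
Solving 6.02 N ≥ 51.8 − 1.76: N ≥ 8.312. Round up → N = 9.
Step size = 57.8/512 V = 113 mV.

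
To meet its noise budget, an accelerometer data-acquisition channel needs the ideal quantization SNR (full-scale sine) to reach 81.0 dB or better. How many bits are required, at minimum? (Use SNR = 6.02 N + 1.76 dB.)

Solving 6.02 N ≥ 81.0 − 1.76: N ≥ 13.163. Round up → N = 14.

14 bits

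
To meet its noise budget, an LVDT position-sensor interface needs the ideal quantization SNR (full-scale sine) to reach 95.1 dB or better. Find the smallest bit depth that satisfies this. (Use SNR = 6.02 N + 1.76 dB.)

6.02 N + 1.76 ≥ 95.1 gives N ≥ 15.505, so the minimum integer is 16.

16 bits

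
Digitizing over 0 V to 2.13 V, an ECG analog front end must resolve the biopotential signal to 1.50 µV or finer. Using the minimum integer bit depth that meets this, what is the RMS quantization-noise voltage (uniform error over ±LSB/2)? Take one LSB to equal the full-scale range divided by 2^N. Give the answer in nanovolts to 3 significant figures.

293 nV

Span = 2.13 V.
Required number of levels: 2.13/1.50 µV = 1.4200e6; smallest N with 2^N ≥ that is 21.
LSB = 2.13 V / 2^21 = 1.0157 µV.
V_rms = LSB/√12 = 293 nV.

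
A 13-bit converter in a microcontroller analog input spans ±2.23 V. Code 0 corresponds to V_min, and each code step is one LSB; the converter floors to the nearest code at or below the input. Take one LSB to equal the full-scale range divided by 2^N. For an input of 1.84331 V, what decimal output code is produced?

Range = 2.23 − (-2.23) = 4.46 V. LSB = 4.46 V / 2^13 ≈ 0.5444 mV.
V_in − V_min = 1.84331 − (-2.23) = 4.07331 V.
Divide by LSB: 4.07331 × 8192/4.46 = 7481.7389.
Truncating gives code 7481.

7481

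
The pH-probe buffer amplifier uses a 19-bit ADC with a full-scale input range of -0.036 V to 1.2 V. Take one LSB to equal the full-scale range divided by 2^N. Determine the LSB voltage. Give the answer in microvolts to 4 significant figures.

Range = 1.2 − (-0.036) = 1.236 V.
2^19 = 524288 levels.
LSB = 1.236 V / 2^19 = 2.357 µV.

2.357 µV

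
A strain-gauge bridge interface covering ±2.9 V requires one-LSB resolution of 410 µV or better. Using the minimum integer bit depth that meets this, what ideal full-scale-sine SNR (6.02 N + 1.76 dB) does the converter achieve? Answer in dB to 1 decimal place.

Range = 2.9 − (-2.9) = 5.8 V.
5.8 V / 410 µV = 14150. Since 2^13 = 8192 and 2^14 = 16384, N = 14.
6.02(14) + 1.76 = 86.04 dB.

86.0 dB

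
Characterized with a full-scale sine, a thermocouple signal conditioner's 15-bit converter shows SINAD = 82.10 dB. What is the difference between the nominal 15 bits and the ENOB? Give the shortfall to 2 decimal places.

N_eff = (82.10 − 1.76)/6.02 = 13.3455 bits.
Shortfall = 15 − 13.3455 = 1.6545 bits.

1.65 bits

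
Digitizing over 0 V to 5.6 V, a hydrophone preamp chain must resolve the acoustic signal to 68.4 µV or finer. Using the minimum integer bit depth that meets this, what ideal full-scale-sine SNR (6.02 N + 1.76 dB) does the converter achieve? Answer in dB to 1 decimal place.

Full-scale range = 5.6 V.
Need 2^N ≥ 5.6 V / 68.4 µV = 81870 → N_min = 17.
Ideal SNR at N = 17: 6.02·17 + 1.76 = 104.1 dB.

104.1 dB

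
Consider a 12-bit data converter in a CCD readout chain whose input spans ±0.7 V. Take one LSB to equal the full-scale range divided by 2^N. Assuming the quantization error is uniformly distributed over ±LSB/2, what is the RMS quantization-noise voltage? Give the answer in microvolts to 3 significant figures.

98.7 µV

Full-scale range = 0.7 V − (-0.7 V) = 1.4 V.
One LSB is 1.4 V / 4096 = 341.80 µV.
For a uniform distribution on [−LSB/2, +LSB/2], V_rms = LSB/√12 = 341.80 µV/3.4641 = 98.7 µV.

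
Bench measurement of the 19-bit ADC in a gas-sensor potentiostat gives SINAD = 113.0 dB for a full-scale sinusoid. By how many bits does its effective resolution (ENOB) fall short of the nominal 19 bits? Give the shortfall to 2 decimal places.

0.52 bits

Effective bits = (113.0 − 1.76)/6.02 = 18.4784.
Lost resolution: 19 − 18.4784 = 0.5216 bits.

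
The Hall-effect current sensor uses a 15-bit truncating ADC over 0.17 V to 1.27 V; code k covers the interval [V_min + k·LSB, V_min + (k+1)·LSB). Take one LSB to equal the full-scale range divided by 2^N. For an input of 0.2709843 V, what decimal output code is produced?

Range = 1.27 − (0.17) = 1.1 V. LSB = 1.1 V / 2^15 ≈ 33.57 µV.
V_in − V_min = 0.2709843 − (0.17) = 0.1009843 V.
Divide by LSB: 0.1009843 × 32768/1.1 = 3008.2305.
Truncating gives code 3008.

3008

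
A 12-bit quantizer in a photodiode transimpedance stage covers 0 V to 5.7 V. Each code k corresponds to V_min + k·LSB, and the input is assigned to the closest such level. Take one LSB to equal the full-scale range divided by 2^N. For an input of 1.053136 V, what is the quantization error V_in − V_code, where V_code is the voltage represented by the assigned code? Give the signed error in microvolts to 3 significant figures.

−306 µV

Range is 5.7 V. LSB = 5.7 V / 2^12 ≈ 1.392 mV.
(V_in − V_min)/LSB = (1.053136 − (0)) × 4096/5.7 = 756.7798 → nearest code k = 757.
V_code = 0 + (757/4096) × 5.7 = 1.053442383 V.
Error = V_in − V_code = 1.053136 − (1.053442383) = −306 µV.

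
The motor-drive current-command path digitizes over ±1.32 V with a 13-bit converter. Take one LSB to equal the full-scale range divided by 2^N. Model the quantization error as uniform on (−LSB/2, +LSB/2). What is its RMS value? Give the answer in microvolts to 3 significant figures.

93.0 µV

Range = 1.32 − (-1.32) = 2.64 V.
LSB = 2.64 V / 2^13 = 322.27 µV.
V_rms = LSB/√12 = 322.27 µV / √12 = 93.0 µV.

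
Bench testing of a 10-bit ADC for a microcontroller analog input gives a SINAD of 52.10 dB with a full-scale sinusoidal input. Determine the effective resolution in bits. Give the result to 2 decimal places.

(52.10 − 1.76) / 6.02 = 50.34/6.02 = 8.3621 effective bits.

8.36 bits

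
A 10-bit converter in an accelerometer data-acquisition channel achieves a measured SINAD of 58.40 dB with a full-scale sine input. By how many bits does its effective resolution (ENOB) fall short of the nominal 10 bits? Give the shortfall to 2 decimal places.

0.59 bits

N_eff = (58.40 − 1.76)/6.02 = 9.4086 bits.
10 − 9.4086 = 0.59 bits below nominal.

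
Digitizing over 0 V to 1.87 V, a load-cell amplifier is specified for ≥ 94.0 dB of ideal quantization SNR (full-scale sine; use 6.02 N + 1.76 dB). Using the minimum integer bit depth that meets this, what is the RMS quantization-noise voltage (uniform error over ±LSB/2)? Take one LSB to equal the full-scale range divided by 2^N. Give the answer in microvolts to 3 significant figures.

8.24 µV

Range is 1.87 V.
N ≥ (94.0 − 1.76)/6.02 = 15.322 → N_min = 16.
LSB = 1.87 V ÷ 2^16 = 1.87/65536 V = 28.534 µV.
V_rms = LSB/√12 = 8.24 µV.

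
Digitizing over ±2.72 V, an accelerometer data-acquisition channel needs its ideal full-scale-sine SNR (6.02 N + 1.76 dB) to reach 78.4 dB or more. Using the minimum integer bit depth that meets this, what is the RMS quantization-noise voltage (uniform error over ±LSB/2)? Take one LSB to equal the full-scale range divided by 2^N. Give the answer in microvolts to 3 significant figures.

192 µV

Range = 2.72 − (-2.72) = 5.44 V.
Required N = ⌈(78.4 − 1.76)/6.02⌉ = ⌈12.731⌉ = 13.
Step size = 5.44/8192 V = 0.66406 mV.
RMS noise = LSB/√12 = 192 µV.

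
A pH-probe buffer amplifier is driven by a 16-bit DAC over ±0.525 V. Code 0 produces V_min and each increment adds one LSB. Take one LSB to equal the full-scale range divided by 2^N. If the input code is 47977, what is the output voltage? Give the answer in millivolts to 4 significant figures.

Span: 0.525 V − (-0.525 V) = 1.05 V. LSB = 1.05 V / 2^16.
Output = V_min + (47977/65536) × range = -0.525 + 0.732071 × 1.05 V
      = -0.525 V + 0.768674 V = 0.243674 V.

243.7 mV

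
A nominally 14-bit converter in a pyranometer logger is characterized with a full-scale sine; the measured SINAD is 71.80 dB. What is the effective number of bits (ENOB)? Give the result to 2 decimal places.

ENOB = (71.80 − 1.76)/6.02 = 11.6346 bits.

11.63 bits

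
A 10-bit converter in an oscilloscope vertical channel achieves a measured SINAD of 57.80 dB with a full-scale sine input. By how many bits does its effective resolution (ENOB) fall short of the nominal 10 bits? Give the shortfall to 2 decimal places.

0.69 bits

ENOB = (SINAD − 1.76)/6.02 = (57.80 − 1.76)/6.02 = 9.3090 bits.
Shortfall = 10 − 9.3090 = 0.6910 bits.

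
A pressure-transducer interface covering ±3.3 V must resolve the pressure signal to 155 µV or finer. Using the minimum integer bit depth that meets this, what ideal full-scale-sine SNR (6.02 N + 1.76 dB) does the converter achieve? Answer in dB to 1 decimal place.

Span: 3.3 V − (-3.3 V) = 6.6 V.
Need 2^N ≥ 6.6 V / 155 µV = 42580 → N_min = 16.
SNR = 6.02 × 16 + 1.76 = 98.08 dB.

98.1 dB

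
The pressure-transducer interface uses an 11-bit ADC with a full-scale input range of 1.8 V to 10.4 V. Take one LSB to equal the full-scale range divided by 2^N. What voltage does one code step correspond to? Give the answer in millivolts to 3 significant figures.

Full-scale range = 10.4 V − (1.8 V) = 8.6 V.
There are 2^11 = 2048 steps.
Step size = 8.6/2048 V = 4.20 mV.

4.20 mV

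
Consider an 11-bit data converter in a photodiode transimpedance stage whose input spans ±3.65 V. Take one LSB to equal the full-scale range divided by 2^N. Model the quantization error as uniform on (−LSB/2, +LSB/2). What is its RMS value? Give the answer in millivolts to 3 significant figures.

Span: 3.65 V − (-3.65 V) = 7.3 V.
LSB = 7.3 V ÷ 2^11 = 7.3/2048 V = 3.5645 mV.
V_rms = LSB/√12 = 3.5645 mV / √12 = 1.03 mV.

1.03 mV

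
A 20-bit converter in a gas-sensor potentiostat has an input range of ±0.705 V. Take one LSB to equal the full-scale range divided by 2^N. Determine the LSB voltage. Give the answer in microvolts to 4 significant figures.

The full-scale span is 0.705 − (-0.705) = 1.41 V.
There are 2^20 = 1048576 steps.
Step size = 1.41/1048576 V = 1.345 µV.

1.345 µV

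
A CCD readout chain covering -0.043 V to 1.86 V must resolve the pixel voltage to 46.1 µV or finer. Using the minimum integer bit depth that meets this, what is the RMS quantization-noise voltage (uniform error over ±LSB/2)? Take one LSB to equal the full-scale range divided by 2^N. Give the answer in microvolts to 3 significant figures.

Full-scale range = 1.86 V − (-0.043 V) = 1.903 V.
1.903 V / 46.1 µV = 41280. Since 2^15 = 32768 and 2^16 = 65536, N = 16.
Step size = 1.903/65536 V = 29.037 µV.
V_rms = LSB/√12 = 8.38 µV.

8.38 µV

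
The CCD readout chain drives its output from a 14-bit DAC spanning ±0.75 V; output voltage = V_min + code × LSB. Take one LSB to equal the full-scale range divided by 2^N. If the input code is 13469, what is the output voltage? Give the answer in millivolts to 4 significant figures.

483.1 mV

The full-scale span is 0.75 − (-0.75) = 1.5 V. LSB = 1.5 V / 2^14.
Output = V_min + (13469/16384) × range = -0.75 + 0.822083 × 1.5 V
      = -0.75 + 1.23312 = 0.483124 V.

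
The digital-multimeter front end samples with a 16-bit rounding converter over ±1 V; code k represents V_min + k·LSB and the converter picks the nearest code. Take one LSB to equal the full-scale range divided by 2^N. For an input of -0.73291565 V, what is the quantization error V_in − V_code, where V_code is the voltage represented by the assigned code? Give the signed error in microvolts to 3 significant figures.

The full-scale span is 1 − (-1) = 2 V. LSB = 2 V / 2^16 ≈ 30.52 µV.
(-0.73291565 − (-1)) / LSB = 0.26708435 × 65536/2 = 8751.8200. Nearest integer: k = 8752.
Reconstructed level: -1 + 8752 × 2/65536 V = -0.73291015625 V.
e = -0.73291565 − (-0.73291015625) = −5.49 µV.

−5.49 µV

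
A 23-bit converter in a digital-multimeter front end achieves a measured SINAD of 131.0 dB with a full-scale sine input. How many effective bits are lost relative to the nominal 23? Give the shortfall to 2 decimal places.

N_eff = (131.0 − 1.76)/6.02 = 21.4684 bits.
Lost resolution: 23 − 21.4684 = 1.5316 bits.

1.53 bits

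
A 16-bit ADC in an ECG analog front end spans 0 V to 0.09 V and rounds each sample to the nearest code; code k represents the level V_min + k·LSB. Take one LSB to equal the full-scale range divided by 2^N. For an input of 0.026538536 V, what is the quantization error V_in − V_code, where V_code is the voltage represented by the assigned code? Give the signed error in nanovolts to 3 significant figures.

Span = 0.09 V. LSB = 0.09 V / 2^16 ≈ 1.373 µV.
Position in LSBs: (0.026538536 − (0)) × 65536/0.09 = 19324.7722; rounding gives k = 19325.
Reconstructed level: 0 + 19325 × 0.09/65536 V = 0.026538848877 V.
V_in − V_code = 0.026538536 − (0.026538848877) = −313 nV.

−313 nV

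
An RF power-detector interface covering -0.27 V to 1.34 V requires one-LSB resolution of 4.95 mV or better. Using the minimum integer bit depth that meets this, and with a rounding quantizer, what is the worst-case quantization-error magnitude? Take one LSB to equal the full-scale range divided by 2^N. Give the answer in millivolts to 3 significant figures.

1.57 mV

Range = 1.34 − (-0.27) = 1.61 V.
Need 2^N ≥ 1.61 V / 4.95 mV = 325.3 → N_min = 9.
LSB = 1.61 V ÷ 2^9 = 1.61/512 V = 3.1445 mV.
Half an LSB is 1.57 mV.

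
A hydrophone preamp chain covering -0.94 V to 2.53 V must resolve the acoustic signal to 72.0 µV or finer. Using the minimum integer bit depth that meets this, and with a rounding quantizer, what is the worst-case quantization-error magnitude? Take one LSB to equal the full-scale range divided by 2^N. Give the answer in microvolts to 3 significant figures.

26.5 µV

Full-scale range = 2.53 V − (-0.94 V) = 3.47 V.
Need 2^N ≥ 3.47 V / 72.0 µV = 48190 → N_min = 16.
LSB = 3.47 V / 2^16 = 52.948 µV.
Half an LSB is 26.5 µV.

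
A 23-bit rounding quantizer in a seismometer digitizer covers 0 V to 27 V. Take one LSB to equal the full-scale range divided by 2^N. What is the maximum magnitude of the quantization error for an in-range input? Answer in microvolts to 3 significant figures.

1.61 µV

Span = 27 V.
LSB = 27 V / 2^23 = 3.2187 µV.
A rounding quantizer has |error| ≤ LSB/2 = 1.61 µV.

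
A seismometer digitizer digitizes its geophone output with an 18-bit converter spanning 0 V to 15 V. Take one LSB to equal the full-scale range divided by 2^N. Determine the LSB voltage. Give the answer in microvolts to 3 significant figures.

Range is 15 V.
There are 2^18 = 262144 steps.
LSB = 15 V ÷ 2^18 = 15/262144 V = 57.2 µV.

57.2 µV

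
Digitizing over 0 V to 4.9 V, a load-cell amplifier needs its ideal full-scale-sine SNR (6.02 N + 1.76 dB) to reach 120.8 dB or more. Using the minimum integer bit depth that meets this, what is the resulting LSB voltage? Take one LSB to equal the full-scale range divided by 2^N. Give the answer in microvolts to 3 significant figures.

Full-scale range = 4.9 V.
Solving 6.02 N ≥ 120.8 − 1.76: N ≥ 19.774. Round up → N = 20.
LSB = 4.9 V ÷ 2^20 = 4.9/1048576 V = 4.67 µV.

4.67 µV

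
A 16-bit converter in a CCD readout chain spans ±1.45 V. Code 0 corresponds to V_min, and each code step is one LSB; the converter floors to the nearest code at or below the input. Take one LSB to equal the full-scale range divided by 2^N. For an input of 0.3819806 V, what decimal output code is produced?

The full-scale span is 1.45 − (-1.45) = 2.9 V. LSB = 2.9 V / 2^16 ≈ 44.25 µV.
(V_in − V_min) × 2^16/range = (0.3819806 − (-1.45)) × 65536/2.9 = 41400.235.
Floor → code = 41400.

41400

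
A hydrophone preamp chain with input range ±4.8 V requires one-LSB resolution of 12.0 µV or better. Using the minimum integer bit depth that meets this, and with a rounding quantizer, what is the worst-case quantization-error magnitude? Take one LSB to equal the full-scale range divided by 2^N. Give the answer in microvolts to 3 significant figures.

Full-scale range = 4.8 V − (-4.8 V) = 9.6 V.
Required number of levels: 9.6/12.0 µV = 800000; smallest N with 2^N ≥ that is 20.
Step size = 9.6/1048576 V = 9.1553 µV.
|e|_max = LSB/2 = 4.58 µV.

4.58 µV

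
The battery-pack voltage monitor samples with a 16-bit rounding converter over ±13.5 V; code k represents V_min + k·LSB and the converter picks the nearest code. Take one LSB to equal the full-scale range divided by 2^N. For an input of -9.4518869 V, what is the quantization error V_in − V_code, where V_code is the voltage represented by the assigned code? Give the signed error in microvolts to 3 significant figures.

Span: 13.5 V − (-13.5 V) = 27 V. LSB = 27 V / 2^16 ≈ 412.0 µV.
(-9.4518869 − (-13.5)) / LSB = 4.0481131 × 65536/27 = 9825.8200. Nearest integer: k = 9826.
Reconstructed level: -13.5 + 9826 × 27/65536 V = -9.4518127441 V.
V_in − V_code = -9.4518869 − (-9.4518127441) = −74.2 µV.

−74.2 µV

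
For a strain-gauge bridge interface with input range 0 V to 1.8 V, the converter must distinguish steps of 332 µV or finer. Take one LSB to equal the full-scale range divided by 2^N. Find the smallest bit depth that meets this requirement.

13 bits

Full-scale range = 1.8 V.
Need 2^N ≥ 1.8 V / 332 µV = 5422 → N_min = 13.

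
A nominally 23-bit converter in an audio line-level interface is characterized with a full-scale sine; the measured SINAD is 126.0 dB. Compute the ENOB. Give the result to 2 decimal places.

20.64 bits

ENOB = (SINAD − 1.76) / 6.02 = (126.0 − 1.76) / 6.02 = 124.24 / 6.02 = 20.6379.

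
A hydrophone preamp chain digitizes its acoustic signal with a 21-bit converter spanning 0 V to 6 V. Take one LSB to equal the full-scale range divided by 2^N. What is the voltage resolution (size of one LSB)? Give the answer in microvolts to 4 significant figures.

Range is 6 V.
Number of codes = 2^21 = 2097152.
LSB = 6 V ÷ 2^21 = 6/2097152 V = 2.861 µV.

2.861 µV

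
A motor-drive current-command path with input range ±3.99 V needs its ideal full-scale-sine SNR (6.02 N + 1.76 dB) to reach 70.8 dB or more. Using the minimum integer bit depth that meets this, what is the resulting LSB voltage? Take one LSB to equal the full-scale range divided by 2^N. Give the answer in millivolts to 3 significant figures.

1.95 mV

Span: 3.99 V − (-3.99 V) = 7.98 V.
6.02 N + 1.76 ≥ 70.8 gives N ≥ 11.468, so the minimum integer is 12.
LSB = 7.98 V / 2^12 = 1.95 mV.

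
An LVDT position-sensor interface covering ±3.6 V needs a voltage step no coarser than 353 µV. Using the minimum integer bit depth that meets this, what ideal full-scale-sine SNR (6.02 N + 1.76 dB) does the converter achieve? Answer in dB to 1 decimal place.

92.1 dB

The full-scale span is 3.6 − (-3.6) = 7.2 V.
Required number of levels: 7.2/353 µV = 20397; smallest N with 2^N ≥ that is 15.
Ideal SNR at N = 15: 6.02·15 + 1.76 = 92.1 dB.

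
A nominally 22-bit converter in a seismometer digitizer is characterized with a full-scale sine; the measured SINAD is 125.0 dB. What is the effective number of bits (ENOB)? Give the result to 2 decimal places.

Inverting SNR = 6.02 N + 1.76: N_eff = (125.0 − 1.76)/6.02 = 20.4718.

20.47 bits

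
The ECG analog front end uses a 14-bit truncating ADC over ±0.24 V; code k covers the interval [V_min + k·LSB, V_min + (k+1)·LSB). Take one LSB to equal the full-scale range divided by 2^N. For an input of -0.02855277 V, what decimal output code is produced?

7217

Range = 0.24 − (-0.24) = 0.48 V. LSB = 0.48 V / 2^14 ≈ 29.30 µV.
V_in − V_min = -0.02855277 − (-0.24) = 0.21144723 V.
Divide by LSB: 0.21144723 × 16384/0.48 = 7217.3988.
Truncating gives code 7217.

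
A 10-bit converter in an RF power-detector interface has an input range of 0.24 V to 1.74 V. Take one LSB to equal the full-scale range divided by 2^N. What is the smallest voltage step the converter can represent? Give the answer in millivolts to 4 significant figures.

Full-scale range = 1.74 V − (0.24 V) = 1.5 V.
Number of codes = 2^10 = 1024.
Step size = 1.5/1024 V = 1.465 mV.

1.465 mV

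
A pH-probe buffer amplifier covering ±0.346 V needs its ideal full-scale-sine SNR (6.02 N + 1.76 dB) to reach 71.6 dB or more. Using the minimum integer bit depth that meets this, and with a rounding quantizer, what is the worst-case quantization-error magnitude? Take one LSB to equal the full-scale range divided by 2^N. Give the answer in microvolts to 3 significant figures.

The full-scale span is 0.346 − (-0.346) = 0.692 V.
6.02 N + 1.76 ≥ 71.6 gives N ≥ 11.601, so the minimum integer is 12.
Step size = 0.692/4096 V = 168.95 µV.
Half an LSB is 84.5 µV.

84.5 µV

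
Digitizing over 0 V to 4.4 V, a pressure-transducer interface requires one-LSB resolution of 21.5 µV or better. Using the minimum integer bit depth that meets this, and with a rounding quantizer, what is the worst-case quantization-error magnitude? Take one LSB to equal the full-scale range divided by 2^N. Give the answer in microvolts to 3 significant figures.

8.39 µV

V_FS = 4.4 V.
4.4 V / 21.5 µV = 204700. Since 2^17 = 131072 and 2^18 = 262144, N = 18.
LSB = 4.4 V / 2^18 = 16.785 µV.
Max error for round-to-nearest is LSB/2 = 8.39 µV.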